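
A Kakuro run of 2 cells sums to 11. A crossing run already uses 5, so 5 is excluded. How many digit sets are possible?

3

2 distinct digits from 1–9 sum between 3 and 17.
Dropping sets that contain 5.
Enumerating: {2,9}, {3,8}, {4,7}.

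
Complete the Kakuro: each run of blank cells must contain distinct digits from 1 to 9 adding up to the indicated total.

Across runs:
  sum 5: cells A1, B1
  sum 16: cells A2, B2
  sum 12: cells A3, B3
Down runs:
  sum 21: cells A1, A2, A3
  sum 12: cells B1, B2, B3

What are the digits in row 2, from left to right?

9, 7

16 in 2 cells must be {7,9}.
The 5 across and the 21 down share only 4, so A1 = 4.
B1 = 5 − 4 = 1 completes the 5 across.
Given what's placed, A2 must be 9 to fit the 16 across and 21 down.
B2 = 16 − 9 = 7 completes the 16 across.
A3 = 21 − 13 = 8 completes the 21 down.
B3 = 12 − 8 = 4 completes the 12 across.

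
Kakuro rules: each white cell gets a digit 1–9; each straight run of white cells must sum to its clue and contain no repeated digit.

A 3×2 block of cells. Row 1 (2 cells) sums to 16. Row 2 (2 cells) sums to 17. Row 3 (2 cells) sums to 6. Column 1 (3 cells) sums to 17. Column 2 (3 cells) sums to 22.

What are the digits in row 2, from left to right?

9 8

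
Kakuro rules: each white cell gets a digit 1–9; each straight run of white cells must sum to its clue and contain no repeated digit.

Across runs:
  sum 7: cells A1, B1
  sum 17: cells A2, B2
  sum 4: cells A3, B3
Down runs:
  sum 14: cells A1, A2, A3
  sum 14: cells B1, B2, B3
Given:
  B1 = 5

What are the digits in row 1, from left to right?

2, 5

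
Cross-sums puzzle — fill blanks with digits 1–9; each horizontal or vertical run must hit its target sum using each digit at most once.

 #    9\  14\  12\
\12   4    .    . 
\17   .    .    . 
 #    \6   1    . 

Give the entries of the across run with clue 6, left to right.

1, 5

R2C1 = 9 − 4 = 5 completes the 9 down.
R3C3 = 6 − 1 = 5 completes the 6 across.
Nothing is forced directly, so branch on R2C3, whose candidates are 3 or 4. If R2C3 = 3: then R1C3 would have to be in {1,2,3,5,6,7} for the 12 across but in {4} for the 12 down — contradiction. So R2C3 = 4.
R1C3 = 12 − 9 = 3 completes the 12 down.
R2C2 = 17 − 9 = 8 completes the 17 across.
R1C2 = 12 − 7 = 5 completes the 12 across.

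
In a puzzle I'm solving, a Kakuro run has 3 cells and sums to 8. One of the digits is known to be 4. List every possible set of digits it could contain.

3 distinct digits from 1–9 sum between 6 and 24.
Keeping only sets containing 4.
Only one set works: {1,3,4}.

{1,3,4}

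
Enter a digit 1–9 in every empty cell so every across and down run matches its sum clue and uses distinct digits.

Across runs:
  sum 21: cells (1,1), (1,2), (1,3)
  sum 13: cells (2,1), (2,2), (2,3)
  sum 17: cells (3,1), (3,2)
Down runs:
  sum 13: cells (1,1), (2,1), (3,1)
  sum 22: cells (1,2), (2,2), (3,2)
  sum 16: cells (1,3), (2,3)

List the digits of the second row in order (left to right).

17 in 2 cells must be {8,9}; 16 in 2 cells must be {7,9}.
Nothing is forced directly, so branch on (3,1), whose candidates are 8 or 9. If (3,1) = 9: then (1,1) would have to be in {4,5,6,7,8,9} for the 21 across but in {1,3} for the 13 down — contradiction. So (3,1) = 8.
Given what's placed, (1,1) must be 4 to fit the 21 across and 13 down.
(1,3) = 9: the only remaining digit allowed by both the 21 across and the 16 down.
(2,1) = 13 − 12 = 1 completes the 13 down.
(2,3) = 16 − 9 = 7 completes the 16 down.
(3,2) = 17 − 8 = 9 completes the 17 across.
(1,2) = 21 − 13 = 8 completes the 21 across.
(2,2) = 13 − 8 = 5 completes the 13 across.

1, 5, 7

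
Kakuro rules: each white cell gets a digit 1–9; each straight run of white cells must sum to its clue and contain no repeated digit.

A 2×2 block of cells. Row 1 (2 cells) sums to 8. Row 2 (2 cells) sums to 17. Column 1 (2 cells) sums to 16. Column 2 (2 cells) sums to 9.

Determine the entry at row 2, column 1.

9

17 in 2 cells must be {8,9}; 16 in 2 cells must be {7,9}.
The 8 across and the 16 down share only 7, so (1,1) = 7.
(1,2) = 8 − 7 = 1 completes the 8 across.
(2,1) = 16 − 7 = 9 completes the 16 down.
(2,2) = 17 − 9 = 8 completes the 17 across.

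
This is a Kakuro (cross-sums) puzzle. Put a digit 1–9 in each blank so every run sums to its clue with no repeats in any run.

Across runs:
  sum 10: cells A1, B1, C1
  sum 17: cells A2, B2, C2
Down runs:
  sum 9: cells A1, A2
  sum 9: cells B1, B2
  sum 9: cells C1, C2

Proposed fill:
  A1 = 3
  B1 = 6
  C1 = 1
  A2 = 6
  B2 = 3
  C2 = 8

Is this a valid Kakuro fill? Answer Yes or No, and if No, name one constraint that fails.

Across: 3+6+1=10; 6+3+8=17. Down: 3+6=9; 6+3=9; 1+8=9. No digit repeats within any run.

Yes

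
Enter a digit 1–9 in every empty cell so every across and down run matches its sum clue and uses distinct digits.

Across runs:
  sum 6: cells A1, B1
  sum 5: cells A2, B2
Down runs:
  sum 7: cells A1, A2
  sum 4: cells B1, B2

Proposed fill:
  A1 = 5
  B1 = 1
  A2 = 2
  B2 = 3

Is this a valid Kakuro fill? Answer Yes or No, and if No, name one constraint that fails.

Across: 5+1=6; 2+3=5. Down: 5+2=7; 1+3=4. No digit repeats within any run.

Yes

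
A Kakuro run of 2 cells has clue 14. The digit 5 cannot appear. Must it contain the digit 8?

Yes

The only way to make 14 from 2 distinct digits under that restriction is {6,8}, which contains 8.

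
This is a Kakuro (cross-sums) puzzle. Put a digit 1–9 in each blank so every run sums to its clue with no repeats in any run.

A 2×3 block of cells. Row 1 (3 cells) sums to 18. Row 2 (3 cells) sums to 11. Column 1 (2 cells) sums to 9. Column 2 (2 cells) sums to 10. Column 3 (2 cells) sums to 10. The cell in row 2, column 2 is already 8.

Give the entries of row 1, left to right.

7, 2, 9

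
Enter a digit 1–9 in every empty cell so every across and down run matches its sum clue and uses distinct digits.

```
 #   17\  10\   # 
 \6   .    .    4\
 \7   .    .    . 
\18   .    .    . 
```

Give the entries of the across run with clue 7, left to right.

7 in 3 cells must be {1,2,4}; 4 in 2 cells must be {1,3}.
Only 1 fits R2C3 under both its across sum 7 and down sum 4.
R3C3 = 4 − 1 = 3 completes the 4 down.
Nothing is forced directly, so branch on R2C1, whose candidates are 2 or 4. If R2C1 = 2: then R1C1 would have to be in {1,2,4,5} for the 6 across but in {6,7,8,9} for the 17 down — contradiction. So R2C1 = 4.
R1C1 = 5: the only remaining digit allowed by both the 6 across and the 17 down.
R1C2 = 6 − 5 = 1 completes the 6 across.
R2C2 = 7 − 5 = 2 completes the 7 across.

4, 2, 1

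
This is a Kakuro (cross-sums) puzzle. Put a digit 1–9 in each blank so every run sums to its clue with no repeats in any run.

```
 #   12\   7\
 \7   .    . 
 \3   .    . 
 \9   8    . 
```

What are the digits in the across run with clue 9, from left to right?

8 1

3 in 2 cells must be {1,2}; 7 in 3 cells must be {1,2,4}.
Given what's placed, R2C1 must be 1 to fit the 3 across and 12 down.
R2C2 = 3 − 1 = 2 completes the 3 across.
R3C2 = 9 − 8 = 1 completes the 9 across.
R1C1 = 12 − 9 = 3 completes the 12 down.
R1C2 = 7 − 3 = 4 completes the 7 across.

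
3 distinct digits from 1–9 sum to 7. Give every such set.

{1,2,4}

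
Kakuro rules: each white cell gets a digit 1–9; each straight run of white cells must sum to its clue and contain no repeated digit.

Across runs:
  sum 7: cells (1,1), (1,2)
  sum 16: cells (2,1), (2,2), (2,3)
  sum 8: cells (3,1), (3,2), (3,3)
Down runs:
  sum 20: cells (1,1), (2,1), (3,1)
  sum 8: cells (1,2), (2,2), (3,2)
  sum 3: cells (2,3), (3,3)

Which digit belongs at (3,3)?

1

3 in 2 cells must be {1,2}.
Nothing is forced directly, so branch on (2,3), whose candidates are 1 or 2. If (2,3) = 1: then (2,2) would have to be in {6,7,8,9} for the 16 across but in {1,2,3,4,5} for the 8 down — contradiction. So (2,3) = 2.
Given what's placed, (2,2) must be 5 to fit the 16 across and 8 down.
(3,3) = 3 − 2 = 1 completes the 3 down.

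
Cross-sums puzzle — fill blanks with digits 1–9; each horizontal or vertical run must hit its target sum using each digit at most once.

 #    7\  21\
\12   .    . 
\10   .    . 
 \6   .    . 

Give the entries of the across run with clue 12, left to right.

4 8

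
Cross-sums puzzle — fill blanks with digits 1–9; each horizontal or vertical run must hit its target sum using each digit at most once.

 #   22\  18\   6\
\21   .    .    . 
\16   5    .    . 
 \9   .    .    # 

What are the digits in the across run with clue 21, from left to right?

9 8 4

R3C1 = 8: the only remaining digit allowed by both the 9 across and the 22 down.
R3C2 = 9 − 8 = 1 completes the 9 across.
R1C1 = 22 − 13 = 9 completes the 22 down.
R1C2 = 8: the only remaining digit allowed by both the 21 across and the 18 down.
R1C3 = 21 − 17 = 4 completes the 21 across.
R2C2 = 18 − 9 = 9 completes the 18 down.
R2C3 = 16 − 14 = 2 completes the 16 across.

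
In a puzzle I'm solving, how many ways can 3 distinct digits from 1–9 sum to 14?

8

3 distinct digits from 1–9 sum between 6 and 24.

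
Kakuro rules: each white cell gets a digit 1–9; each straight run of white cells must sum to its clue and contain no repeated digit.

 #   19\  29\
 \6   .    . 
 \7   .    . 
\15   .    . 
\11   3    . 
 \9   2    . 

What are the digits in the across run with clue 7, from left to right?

R4C2 = 11 − 3 = 8 completes the 11 across.
R5C2 = 9 − 2 = 7 completes the 9 across.
No cell is forced outright now. R3C2 can only be 6 or 9 (the digits allowed by both its 15 across and its 29 down). If R3C2 = 9: that forces R3C1 = 6, R1C1 = 1, after which R1C2 would have to be in {5} for the 6 across but in {1,2,3,4} for the 29 down — contradiction. So R3C2 = 6.
Given what's placed, R1C2 must be 5 to fit the 6 across and 29 down.
R2C2 = 29 − 26 = 3 completes the 29 down.
R3C1 = 15 − 6 = 9 completes the 15 across.
R1C1 = 6 − 5 = 1 completes the 6 across.
R2C1 = 7 − 3 = 4 completes the 7 across.

4, 3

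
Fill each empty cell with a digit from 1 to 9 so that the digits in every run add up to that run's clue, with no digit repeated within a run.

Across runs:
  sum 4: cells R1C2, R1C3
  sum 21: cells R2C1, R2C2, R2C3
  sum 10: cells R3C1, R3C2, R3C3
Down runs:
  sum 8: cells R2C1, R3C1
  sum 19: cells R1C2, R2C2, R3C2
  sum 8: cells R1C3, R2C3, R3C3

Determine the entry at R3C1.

4 in 2 cells must be {1,3}.
Only 3 fits R1C2 under both its across sum 4 and down sum 19.
R1C3 = 4 − 3 = 1 completes the 4 across.
Given what's placed, R3C2 must be 7 to fit the 10 across and 19 down.
R3C3 = 2: the only remaining digit allowed by both the 10 across and the 8 down.
R2C2 = 19 − 10 = 9 completes the 19 down.
R2C3 = 8 − 3 = 5 completes the 8 down.
R3C1 = 10 − 9 = 1 completes the 10 across.

1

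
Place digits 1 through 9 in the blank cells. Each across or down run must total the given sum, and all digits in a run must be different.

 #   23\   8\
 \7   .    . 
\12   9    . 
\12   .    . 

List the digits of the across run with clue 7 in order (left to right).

23 in 3 cells must be {6,8,9}.
Given what's placed, R1C1 must be 6 to fit the 7 across and 23 down.
R1C2 = 7 − 6 = 1 completes the 7 across.
R2C2 = 12 − 9 = 3 completes the 12 across.
R3C1 = 23 − 15 = 8 completes the 23 down.
R3C2 = 12 − 8 = 4 completes the 12 across.

6 1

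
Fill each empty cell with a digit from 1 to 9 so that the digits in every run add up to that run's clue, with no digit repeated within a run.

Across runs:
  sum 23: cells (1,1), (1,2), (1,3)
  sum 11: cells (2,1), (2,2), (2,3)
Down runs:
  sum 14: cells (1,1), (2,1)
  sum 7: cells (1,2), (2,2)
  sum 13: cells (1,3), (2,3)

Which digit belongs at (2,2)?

1

23 in 3 cells must be {6,8,9}.
The 23 across and the 7 down share only 6, so (1,2) = 6.
(2,2) = 7 − 6 = 1 completes the 7 down.
Nothing is forced directly, so branch on (2,1), whose candidates are 6 or 8. If (2,1) = 8: then (1,1) would have to be in {8,9} for the 23 across but in {6} for the 14 down — contradiction. So (2,1) = 6.
(1,1) = 14 − 6 = 8 completes the 14 down.
(1,3) = 23 − 14 = 9 completes the 23 across.
(2,3) = 11 − 7 = 4 completes the 11 across.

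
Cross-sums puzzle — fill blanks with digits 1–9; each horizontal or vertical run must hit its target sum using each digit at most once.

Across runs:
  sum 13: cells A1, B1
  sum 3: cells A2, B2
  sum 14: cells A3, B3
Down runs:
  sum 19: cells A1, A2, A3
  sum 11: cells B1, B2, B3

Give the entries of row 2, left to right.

2, 1

3 in 2 cells must be {1,2}.
The 3 across and the 19 down share only 2, so A2 = 2.
B2 = 3 − 2 = 1 completes the 3 across.
Nothing is forced directly, so branch on A1, whose candidates are 8 or 9. If A1 = 8: then B1 would have to be in {5} for the 13 across but in {2,3,4,6,7,8} for the 11 down — contradiction. So A1 = 9.
B1 = 13 − 9 = 4 completes the 13 across.
A3 = 19 − 11 = 8 completes the 19 down.
B3 = 14 − 8 = 6 completes the 14 across.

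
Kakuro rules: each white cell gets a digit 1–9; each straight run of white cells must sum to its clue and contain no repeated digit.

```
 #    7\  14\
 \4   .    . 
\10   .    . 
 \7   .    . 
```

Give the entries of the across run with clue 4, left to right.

4 in 2 cells must be {1,3}; 7 in 3 cells must be {1,2,4}.
The 4 across and the 7 down share only 1, so R1C1 = 1.
R1C2 = 4 − 1 = 3 completes the 4 across.
Nothing is forced directly, so branch on R2C1, whose candidates are 2 or 4. If R2C1 = 2: then R2C2 would have to be in {8} for the 10 across but in {2,4,5,6,7,9} for the 14 down — contradiction. So R2C1 = 4.
R2C2 = 10 − 4 = 6 completes the 10 across.
R3C1 = 7 − 5 = 2 completes the 7 down.
R3C2 = 7 − 2 = 5 completes the 7 across.

1, 3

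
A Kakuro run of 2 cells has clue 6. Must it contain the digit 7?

No

Counterexample: {1,5} sums to 6 without using 7.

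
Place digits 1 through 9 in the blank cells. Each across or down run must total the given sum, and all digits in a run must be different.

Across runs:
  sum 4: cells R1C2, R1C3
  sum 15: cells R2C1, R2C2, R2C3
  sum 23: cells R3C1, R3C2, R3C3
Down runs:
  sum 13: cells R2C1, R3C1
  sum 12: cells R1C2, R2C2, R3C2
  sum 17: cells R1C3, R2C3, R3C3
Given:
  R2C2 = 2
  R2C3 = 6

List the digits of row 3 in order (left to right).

6 9 8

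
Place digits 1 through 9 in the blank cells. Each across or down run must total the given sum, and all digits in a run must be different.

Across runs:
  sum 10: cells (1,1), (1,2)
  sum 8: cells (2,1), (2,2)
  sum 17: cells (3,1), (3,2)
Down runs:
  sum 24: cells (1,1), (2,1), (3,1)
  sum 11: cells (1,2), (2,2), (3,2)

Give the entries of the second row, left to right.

17 in 2 cells must be {8,9}; 24 in 3 cells must be {7,8,9}.
The 8 across and the 24 down share only 7, so (2,1) = 7.
(2,2) = 8 − 7 = 1 completes the 8 across.
Given what's placed, (3,2) must be 8 to fit the 17 across and 11 down.
(1,2) = 11 − 9 = 2 completes the 11 down.
(3,1) = 17 − 8 = 9 completes the 17 across.
(1,1) = 10 − 2 = 8 completes the 10 across.

7, 1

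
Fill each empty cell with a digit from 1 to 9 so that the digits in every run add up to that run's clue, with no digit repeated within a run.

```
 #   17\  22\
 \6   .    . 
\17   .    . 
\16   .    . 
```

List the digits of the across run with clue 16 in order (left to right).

17 in 2 cells must be {8,9}; 16 in 2 cells must be {7,9}.
The 6 across and the 22 down share only 5, so R1C2 = 5.
Given what's placed, R3C2 must be 9 to fit the 16 across and 22 down.
R1C1 = 6 − 5 = 1 completes the 6 across.
R2C1 = 9: the only remaining digit allowed by both the 17 across and the 17 down.
R2C2 = 17 − 9 = 8 completes the 17 across.
R3C1 = 16 − 9 = 7 completes the 16 across.

7, 9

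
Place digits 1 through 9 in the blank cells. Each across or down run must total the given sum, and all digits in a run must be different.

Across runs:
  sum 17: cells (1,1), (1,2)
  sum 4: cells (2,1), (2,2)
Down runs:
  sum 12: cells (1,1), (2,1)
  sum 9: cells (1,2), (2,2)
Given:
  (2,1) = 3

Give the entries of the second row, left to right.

17 in 2 cells must be {8,9}; 4 in 2 cells must be {1,3}.
(1,1) = 12 − 3 = 9 completes the 12 down.
(1,2) = 17 − 9 = 8 completes the 17 across.
(2,2) = 4 − 3 = 1 completes the 4 across.

3 1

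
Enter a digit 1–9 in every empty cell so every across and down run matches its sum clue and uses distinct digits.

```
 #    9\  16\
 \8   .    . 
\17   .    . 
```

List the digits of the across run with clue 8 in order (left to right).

1 7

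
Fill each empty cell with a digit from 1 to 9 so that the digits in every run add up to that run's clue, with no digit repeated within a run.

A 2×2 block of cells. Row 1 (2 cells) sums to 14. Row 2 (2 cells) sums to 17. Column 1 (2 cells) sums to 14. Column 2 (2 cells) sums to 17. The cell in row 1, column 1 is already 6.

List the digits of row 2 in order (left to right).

8, 9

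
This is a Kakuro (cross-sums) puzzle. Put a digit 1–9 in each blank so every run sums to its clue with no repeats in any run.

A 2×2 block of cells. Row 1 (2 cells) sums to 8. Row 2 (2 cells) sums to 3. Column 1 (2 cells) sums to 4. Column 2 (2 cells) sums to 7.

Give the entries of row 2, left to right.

1, 2

3 in 2 cells must be {1,2}; 4 in 2 cells must be {1,3}.
The 3 across and the 4 down share only 1, so (2,1) = 1.
(2,2) = 3 − 1 = 2 completes the 3 across.
(1,1) = 4 − 1 = 3 completes the 4 down.
(1,2) = 8 − 3 = 5 completes the 8 across.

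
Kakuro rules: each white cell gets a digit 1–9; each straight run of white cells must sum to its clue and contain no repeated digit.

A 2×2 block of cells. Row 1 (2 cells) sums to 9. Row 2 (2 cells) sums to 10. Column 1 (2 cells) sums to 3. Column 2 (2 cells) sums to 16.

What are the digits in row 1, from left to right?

3 in 2 cells must be {1,2}; 16 in 2 cells must be {7,9}.
The 9 across and the 16 down share only 7, so (1,2) = 7.
(2,2) = 16 − 7 = 9 completes the 16 down.
(1,1) = 9 − 7 = 2 completes the 9 across.
(2,1) = 10 − 9 = 1 completes the 10 across.

2, 7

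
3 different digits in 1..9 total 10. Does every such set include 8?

No

Counterexample: {1,2,7} sums to 10 without using 8.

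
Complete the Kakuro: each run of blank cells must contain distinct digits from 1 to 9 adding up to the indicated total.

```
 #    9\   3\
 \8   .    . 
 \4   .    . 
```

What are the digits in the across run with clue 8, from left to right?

4 in 2 cells must be {1,3}; 3 in 2 cells must be {1,2}.
The 4 across and the 3 down share only 1, so R2C2 = 1.
R1C2 = 3 − 1 = 2 completes the 3 down.
R2C1 = 4 − 1 = 3 completes the 4 across.
R1C1 = 8 − 2 = 6 completes the 8 across.

6 2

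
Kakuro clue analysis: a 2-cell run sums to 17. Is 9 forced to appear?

The only way to make 17 from 2 distinct digits is {8,9}, which contains 9.

Yes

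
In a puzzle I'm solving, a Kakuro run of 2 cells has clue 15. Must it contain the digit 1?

No

Counterexample: {6,9} sums to 15 without using 1.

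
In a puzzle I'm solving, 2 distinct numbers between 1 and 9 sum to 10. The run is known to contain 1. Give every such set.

{1,9}

2 distinct digits from 1–9 sum between 3 and 17.
Keeping only sets containing 1.
Only one set works: {1,9}.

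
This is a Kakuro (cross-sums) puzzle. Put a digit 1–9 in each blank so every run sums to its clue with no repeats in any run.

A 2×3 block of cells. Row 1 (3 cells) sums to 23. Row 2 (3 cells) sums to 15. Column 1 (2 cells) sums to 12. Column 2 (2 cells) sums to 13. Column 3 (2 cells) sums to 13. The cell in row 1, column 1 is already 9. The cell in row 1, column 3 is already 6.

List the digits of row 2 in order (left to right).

23 in 3 cells must be {6,8,9}.
(1,2) = 23 − 15 = 8 completes the 23 across.
(2,1) = 12 − 9 = 3 completes the 12 down.
(2,2) = 13 − 8 = 5 completes the 13 down.
(2,3) = 15 − 8 = 7 completes the 15 across.

3 5 7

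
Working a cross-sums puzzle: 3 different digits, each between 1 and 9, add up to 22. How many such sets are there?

3 distinct digits from 1–9 sum between 6 and 24.
Enumerating: {5,8,9}, {6,7,9}.

2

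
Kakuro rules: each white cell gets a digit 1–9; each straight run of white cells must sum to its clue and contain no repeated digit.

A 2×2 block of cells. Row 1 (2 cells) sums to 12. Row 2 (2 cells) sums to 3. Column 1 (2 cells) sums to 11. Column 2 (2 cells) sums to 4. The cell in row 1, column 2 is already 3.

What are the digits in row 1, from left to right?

3 in 2 cells must be {1,2}; 4 in 2 cells must be {1,3}.
(1,1) = 12 − 3 = 9 completes the 12 across.
(2,1) = 11 − 9 = 2 completes the 11 down.
(2,2) = 3 − 2 = 1 completes the 3 across.

9 3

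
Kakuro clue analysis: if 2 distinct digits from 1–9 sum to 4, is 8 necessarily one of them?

The only way to make 4 from 2 distinct digits is {1,3}, which does not contain 8.

No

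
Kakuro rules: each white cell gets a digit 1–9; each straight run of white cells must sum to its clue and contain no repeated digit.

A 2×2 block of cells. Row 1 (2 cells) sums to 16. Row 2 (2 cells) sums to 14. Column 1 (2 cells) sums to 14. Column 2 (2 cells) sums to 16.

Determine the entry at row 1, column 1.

16 in 2 cells must be {7,9}.
The 16 across and the 14 down share only 9, so (1,1) = 9.
(1,2) = 16 − 9 = 7 completes the 16 across.
(2,1) = 14 − 9 = 5 completes the 14 down.
(2,2) = 14 − 5 = 9 completes the 14 across.

9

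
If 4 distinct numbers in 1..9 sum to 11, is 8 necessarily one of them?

The only way to make 11 from 4 distinct digits is {1,2,3,5}, which does not contain 8.

No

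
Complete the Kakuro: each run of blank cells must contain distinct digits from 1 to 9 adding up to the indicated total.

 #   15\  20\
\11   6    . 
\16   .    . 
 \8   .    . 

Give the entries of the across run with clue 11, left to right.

16 in 2 cells must be {7,9}.
R1C2 = 11 − 6 = 5 completes the 11 across.
R2C1 = 7: the only remaining digit allowed by both the 16 across and the 15 down.
R2C2 = 16 − 7 = 9 completes the 16 across.
R3C1 = 15 − 13 = 2 completes the 15 down.
R3C2 = 8 − 2 = 6 completes the 8 across.

6 5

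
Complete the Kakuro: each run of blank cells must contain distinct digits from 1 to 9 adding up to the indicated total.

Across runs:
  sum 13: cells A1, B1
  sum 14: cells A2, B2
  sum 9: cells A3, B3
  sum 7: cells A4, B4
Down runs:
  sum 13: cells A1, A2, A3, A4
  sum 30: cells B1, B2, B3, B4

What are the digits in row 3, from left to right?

2 7

30 in 4 cells must be {6,7,8,9}.
Only 6 fits B4 under both its across sum 7 and down sum 30.
A4 = 7 − 6 = 1 completes the 7 across.
Nothing is forced directly, so branch on B3, whose candidates are 7 or 8. If B3 = 8: that forces B2 = 9, after which A3 would have to be in {1} for the 9 across but in {2,3,4,5,6,7} for the 13 down — contradiction. So B3 = 7.
A3 = 9 − 7 = 2 completes the 9 across.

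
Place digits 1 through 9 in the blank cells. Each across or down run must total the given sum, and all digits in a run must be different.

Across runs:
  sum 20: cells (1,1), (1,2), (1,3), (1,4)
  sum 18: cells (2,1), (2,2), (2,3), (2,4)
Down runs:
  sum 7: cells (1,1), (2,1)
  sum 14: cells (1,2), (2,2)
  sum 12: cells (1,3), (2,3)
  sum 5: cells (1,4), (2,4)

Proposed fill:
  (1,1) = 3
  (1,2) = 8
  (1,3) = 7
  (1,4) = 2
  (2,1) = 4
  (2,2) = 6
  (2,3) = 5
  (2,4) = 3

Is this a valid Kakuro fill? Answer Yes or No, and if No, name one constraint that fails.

Across: 3+8+7+2=20; 4+6+5+3=18. Down: 3+4=7; 8+6=14; 7+5=12; 2+3=5. No digit repeats within any run.

Yes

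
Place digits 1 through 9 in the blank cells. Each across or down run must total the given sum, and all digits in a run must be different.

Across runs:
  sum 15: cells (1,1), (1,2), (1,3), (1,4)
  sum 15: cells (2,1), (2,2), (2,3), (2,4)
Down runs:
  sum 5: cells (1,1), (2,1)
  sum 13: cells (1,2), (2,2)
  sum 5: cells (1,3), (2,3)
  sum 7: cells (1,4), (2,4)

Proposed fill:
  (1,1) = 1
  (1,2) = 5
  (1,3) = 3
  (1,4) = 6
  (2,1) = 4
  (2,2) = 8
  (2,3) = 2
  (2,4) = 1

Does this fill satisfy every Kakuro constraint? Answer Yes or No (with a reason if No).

Yes

Across: 1+5+3+6=15; 4+8+2+1=15. Down: 1+4=5; 5+8=13; 3+2=5; 6+1=7. No digit repeats within any run.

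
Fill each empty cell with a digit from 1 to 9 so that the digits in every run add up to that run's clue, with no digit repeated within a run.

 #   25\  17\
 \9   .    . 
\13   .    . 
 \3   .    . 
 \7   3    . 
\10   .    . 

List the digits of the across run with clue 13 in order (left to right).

6 7

3 in 2 cells must be {1,2}.
R4C2 = 7 − 3 = 4 completes the 7 across.
R2C2 = 7: the only remaining digit allowed by both the 13 across and the 17 down.
R2C1 = 13 − 7 = 6 completes the 13 across.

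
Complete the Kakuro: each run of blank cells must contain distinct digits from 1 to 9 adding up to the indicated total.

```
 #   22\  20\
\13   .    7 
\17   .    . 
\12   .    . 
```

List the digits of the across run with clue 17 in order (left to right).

9, 8

17 in 2 cells must be {8,9}.
R1C1 = 13 − 7 = 6 completes the 13 across.
Given what's placed, R2C1 must be 9 to fit the 17 across and 22 down.
R2C2 = 17 − 9 = 8 completes the 17 across.
R3C1 = 22 − 15 = 7 completes the 22 down.
R3C2 = 12 − 7 = 5 completes the 12 across.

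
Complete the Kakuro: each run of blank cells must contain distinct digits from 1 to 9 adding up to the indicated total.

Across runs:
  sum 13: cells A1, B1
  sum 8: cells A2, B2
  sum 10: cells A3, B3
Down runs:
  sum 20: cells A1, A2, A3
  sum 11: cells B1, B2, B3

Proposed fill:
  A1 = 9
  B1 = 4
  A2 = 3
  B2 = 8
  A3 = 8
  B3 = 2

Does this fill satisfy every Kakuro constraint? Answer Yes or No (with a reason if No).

No — the down run B1–B3 sums to 14, not 11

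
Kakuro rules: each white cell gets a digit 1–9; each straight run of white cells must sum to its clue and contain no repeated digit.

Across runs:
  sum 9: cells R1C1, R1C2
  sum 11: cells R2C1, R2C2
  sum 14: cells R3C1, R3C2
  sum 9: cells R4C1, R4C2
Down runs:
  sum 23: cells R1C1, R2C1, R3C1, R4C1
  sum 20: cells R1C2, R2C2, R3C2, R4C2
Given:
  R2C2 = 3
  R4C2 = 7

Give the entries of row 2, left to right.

8, 3

R2C1 = 11 − 3 = 8 completes the 11 across.
R4C1 = 9 − 7 = 2 completes the 9 across.
Nothing is forced directly, so branch on R3C1, whose candidates are 6 or 9. If R3C1 = 9: that forces R1C1 = 4, after which R1C2 would have to be in {5} for the 9 across but in {1,2,4,6,8,9} for the 20 down — contradiction. So R3C1 = 6.
R1C1 = 23 − 16 = 7 completes the 23 down.
R1C2 = 9 − 7 = 2 completes the 9 across.
R3C2 = 14 − 6 = 8 completes the 14 across.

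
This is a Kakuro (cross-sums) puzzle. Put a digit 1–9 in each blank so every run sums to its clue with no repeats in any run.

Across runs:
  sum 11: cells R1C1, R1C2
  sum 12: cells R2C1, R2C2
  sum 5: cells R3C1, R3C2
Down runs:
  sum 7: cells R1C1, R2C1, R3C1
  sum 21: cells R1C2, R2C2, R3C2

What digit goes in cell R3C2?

7 in 3 cells must be {1,2,4}.
The 12 across and the 7 down share only 4, so R2C1 = 4.
R2C2 = 12 − 4 = 8 completes the 12 across.
Given what's placed, R3C2 must be 4 to fit the 5 across and 21 down.
R1C1 = 2: the only remaining digit allowed by both the 11 across and the 7 down.
R1C2 = 11 − 2 = 9 completes the 11 across.
R3C1 = 5 − 4 = 1 completes the 5 across.

4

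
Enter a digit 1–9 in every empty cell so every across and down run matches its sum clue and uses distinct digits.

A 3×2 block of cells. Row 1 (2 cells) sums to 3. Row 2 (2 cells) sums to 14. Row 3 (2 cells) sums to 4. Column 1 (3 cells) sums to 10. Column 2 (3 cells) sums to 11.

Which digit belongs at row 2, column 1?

6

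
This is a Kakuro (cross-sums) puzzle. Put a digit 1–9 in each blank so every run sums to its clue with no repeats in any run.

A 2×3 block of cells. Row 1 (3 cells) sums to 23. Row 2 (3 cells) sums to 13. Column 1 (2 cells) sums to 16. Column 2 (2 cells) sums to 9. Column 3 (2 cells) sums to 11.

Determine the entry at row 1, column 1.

23 in 3 cells must be {6,8,9}; 16 in 2 cells must be {7,9}.
The 23 across and the 16 down share only 9, so (1,1) = 9.
(2,1) = 16 − 9 = 7 completes the 16 down.
Nothing is forced directly, so branch on (1,2), whose candidates are 6 or 8. If (1,2) = 6: that forces (1,3) = 8, after which (2,2) would have to be in {1,2,4,5} for the 13 across but in {3} for the 9 down — contradiction. So (1,2) = 8.
(1,3) = 23 − 17 = 6 completes the 23 across.
(2,2) = 9 − 8 = 1 completes the 9 down.
(2,3) = 13 − 8 = 5 completes the 13 across.

9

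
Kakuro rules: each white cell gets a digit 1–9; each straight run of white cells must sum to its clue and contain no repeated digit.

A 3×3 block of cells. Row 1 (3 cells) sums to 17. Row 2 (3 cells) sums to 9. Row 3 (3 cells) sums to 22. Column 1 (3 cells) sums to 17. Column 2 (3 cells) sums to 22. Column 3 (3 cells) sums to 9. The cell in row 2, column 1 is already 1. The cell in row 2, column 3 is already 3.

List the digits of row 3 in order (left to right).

9 8 5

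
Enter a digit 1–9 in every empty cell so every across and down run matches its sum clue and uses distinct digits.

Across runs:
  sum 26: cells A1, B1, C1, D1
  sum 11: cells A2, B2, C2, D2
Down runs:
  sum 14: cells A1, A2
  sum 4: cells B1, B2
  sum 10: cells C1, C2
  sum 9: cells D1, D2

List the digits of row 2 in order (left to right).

5 1 2 3

11 in 4 cells must be {1,2,3,5}; 4 in 2 cells must be {1,3}.
Only 3 fits B1 under both its across sum 26 and down sum 4.
The 11 across and the 14 down share only 5, so A2 = 5.
B2 = 4 − 3 = 1 completes the 4 down.
A1 = 14 − 5 = 9 completes the 14 down.
No cell is forced outright now. C2 can only be 2 or 3 (the digits allowed by both its 11 across and its 10 down). If C2 = 3: then C1 would have to be in {6,8} for the 26 across but in {7} for the 10 down — contradiction. So C2 = 2.
C1 = 10 − 2 = 8 completes the 10 down.
D1 = 26 − 20 = 6 completes the 26 across.
D2 = 11 − 8 = 3 completes the 11 across.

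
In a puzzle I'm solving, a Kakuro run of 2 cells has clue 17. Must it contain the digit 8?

Yes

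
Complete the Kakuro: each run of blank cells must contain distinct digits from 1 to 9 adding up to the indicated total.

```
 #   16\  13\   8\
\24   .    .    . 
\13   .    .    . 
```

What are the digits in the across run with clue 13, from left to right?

24 in 3 cells must be {7,8,9}; 16 in 2 cells must be {7,9}.
The 24 across and the 8 down share only 7, so R1C3 = 7.
R2C3 = 8 − 7 = 1 completes the 8 down.
Given what's placed, R1C1 must be 9 to fit the 24 across and 16 down.
R1C2 = 24 − 16 = 8 completes the 24 across.
R2C1 = 16 − 9 = 7 completes the 16 down.
R2C2 = 13 − 8 = 5 completes the 13 across.

7 5 1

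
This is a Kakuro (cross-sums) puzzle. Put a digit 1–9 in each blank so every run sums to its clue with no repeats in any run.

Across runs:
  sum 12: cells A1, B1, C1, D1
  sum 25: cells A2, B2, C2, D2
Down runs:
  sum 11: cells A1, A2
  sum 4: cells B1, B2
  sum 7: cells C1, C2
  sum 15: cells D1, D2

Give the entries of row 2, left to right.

8, 3, 5, 9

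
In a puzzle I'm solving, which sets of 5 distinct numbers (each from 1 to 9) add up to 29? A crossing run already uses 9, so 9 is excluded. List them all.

{3,5,6,7,8}

5 distinct digits from 1–9 sum between 15 and 35.
Dropping sets that contain 9.
Only one set works: {3,5,6,7,8}.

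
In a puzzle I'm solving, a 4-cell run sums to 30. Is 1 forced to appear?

The only way to make 30 from 4 distinct digits is {6,7,8,9}, which does not contain 1.

No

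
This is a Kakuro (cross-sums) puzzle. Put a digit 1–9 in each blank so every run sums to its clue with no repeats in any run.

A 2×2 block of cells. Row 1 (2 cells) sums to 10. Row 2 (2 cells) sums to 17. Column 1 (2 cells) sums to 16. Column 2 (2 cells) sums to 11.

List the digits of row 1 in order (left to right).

17 in 2 cells must be {8,9}; 16 in 2 cells must be {7,9}.
The 17 across and the 16 down share only 9, so (2,1) = 9.
(2,2) = 17 − 9 = 8 completes the 17 across.
(1,1) = 16 − 9 = 7 completes the 16 down.
(1,2) = 10 − 7 = 3 completes the 10 across.

7 3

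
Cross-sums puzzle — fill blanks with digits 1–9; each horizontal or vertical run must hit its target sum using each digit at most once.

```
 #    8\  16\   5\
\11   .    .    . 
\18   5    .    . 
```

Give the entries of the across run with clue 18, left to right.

5 9 4

16 in 2 cells must be {7,9}.
R1C1 = 8 − 5 = 3 completes the 8 down.
Given what's placed, R1C2 must be 7 to fit the 11 across and 16 down.
R1C3 = 11 − 10 = 1 completes the 11 across.
R2C2 = 16 − 7 = 9 completes the 16 down.
R2C3 = 18 − 14 = 4 completes the 18 across.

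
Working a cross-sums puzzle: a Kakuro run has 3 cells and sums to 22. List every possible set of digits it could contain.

{5,8,9}; {6,7,9}

3 distinct digits from 1–9 sum between 6 and 24.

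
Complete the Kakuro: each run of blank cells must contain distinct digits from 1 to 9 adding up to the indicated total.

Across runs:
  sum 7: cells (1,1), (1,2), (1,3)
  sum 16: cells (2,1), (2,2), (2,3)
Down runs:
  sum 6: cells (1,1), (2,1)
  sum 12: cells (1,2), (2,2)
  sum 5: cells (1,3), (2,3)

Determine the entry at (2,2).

8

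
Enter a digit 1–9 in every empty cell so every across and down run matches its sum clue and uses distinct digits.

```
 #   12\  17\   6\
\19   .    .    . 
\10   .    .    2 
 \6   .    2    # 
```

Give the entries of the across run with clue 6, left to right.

R1C3 = 6 − 2 = 4 completes the 6 down.
R2C2 = 7: the only remaining digit allowed by both the 10 across and the 17 down.
R3C1 = 6 − 2 = 4 completes the 6 across.
R1C2 = 17 − 9 = 8 completes the 17 down.
R2C1 = 10 − 9 = 1 completes the 10 across.
R1C1 = 19 − 12 = 7 completes the 19 across.

4 2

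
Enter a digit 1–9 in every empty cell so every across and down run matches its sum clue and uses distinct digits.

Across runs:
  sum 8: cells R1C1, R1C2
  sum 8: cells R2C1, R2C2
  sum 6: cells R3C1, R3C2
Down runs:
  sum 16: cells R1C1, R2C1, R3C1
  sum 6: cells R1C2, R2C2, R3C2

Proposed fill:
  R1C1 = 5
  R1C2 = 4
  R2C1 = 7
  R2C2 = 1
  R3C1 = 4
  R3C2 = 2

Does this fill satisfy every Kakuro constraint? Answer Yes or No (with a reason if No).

No — the down run R1C2–R3C2 sums to 7, not 6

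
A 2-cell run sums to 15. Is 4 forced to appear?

No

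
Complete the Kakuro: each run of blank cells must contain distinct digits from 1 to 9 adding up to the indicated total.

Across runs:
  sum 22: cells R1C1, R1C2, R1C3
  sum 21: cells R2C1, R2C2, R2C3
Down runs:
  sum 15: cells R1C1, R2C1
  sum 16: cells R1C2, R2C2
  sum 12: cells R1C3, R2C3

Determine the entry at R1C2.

16 in 2 cells must be {7,9}.
Nothing is forced directly, so branch on R1C2, whose candidates are 7 or 9. If R1C2 = 7: that forces R1C3 = 9, R2C2 = 9, after which R2C3 would have to be in {4,5,7,8} for the 21 across but in {3} for the 12 down — contradiction. So R1C2 = 9.
R2C2 = 16 − 9 = 7 completes the 16 down.
Nothing is forced directly, so branch on R2C3, whose candidates are 5 or 8 or 9. If R2C3 = 8: then R1C3 would have to be in {5,6,7,8} for the 22 across but in {4} for the 12 down — contradiction. If R2C3 = 9: then R1C3 would have to be in {5,6,7,8} for the 22 across but in {3} for the 12 down — contradiction. So R2C3 = 5.
R1C3 = 12 − 5 = 7 completes the 12 down.
R2C1 = 21 − 12 = 9 completes the 21 across.
R1C1 = 22 − 16 = 6 completes the 22 across.

9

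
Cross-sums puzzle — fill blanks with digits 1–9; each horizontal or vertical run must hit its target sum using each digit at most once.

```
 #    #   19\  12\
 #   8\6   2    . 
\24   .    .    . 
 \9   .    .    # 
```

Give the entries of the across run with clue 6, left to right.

2 4

24 in 3 cells must be {7,8,9}.
R1C3 = 6 − 2 = 4 completes the 6 across.
R2C1 = 7: only digit in both the 24-across and 8-down candidate sets.
R2C3 = 12 − 4 = 8 completes the 12 down.
R3C1 = 8 − 7 = 1 completes the 8 down.
R3C2 = 9 − 1 = 8 completes the 9 across.
R2C2 = 24 − 15 = 9 completes the 24 across.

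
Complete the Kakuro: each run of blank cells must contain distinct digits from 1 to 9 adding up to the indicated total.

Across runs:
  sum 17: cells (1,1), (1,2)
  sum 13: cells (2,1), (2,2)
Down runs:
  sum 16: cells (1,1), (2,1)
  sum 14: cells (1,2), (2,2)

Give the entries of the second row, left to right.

17 in 2 cells must be {8,9}; 16 in 2 cells must be {7,9}.
The 17 across and the 16 down share only 9, so (1,1) = 9.
(1,2) = 17 − 9 = 8 completes the 17 across.
(2,1) = 16 − 9 = 7 completes the 16 down.
(2,2) = 13 − 7 = 6 completes the 13 across.

7 6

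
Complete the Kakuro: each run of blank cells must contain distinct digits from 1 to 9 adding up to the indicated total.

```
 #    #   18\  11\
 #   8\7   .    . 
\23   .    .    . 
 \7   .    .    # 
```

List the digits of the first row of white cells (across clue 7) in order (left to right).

4 3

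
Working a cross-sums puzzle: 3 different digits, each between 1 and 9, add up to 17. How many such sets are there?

7

3 distinct digits from 1–9 sum between 6 and 24.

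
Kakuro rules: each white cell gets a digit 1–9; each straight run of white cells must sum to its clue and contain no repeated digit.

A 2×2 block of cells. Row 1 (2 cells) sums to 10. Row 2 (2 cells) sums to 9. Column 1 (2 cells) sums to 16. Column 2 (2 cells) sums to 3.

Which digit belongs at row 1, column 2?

1

16 in 2 cells must be {7,9}; 3 in 2 cells must be {1,2}.
The 9 across and the 16 down share only 7, so (2,1) = 7.
(2,2) = 9 − 7 = 2 completes the 9 across.
(1,1) = 16 − 7 = 9 completes the 16 down.
(1,2) = 10 − 9 = 1 completes the 10 across.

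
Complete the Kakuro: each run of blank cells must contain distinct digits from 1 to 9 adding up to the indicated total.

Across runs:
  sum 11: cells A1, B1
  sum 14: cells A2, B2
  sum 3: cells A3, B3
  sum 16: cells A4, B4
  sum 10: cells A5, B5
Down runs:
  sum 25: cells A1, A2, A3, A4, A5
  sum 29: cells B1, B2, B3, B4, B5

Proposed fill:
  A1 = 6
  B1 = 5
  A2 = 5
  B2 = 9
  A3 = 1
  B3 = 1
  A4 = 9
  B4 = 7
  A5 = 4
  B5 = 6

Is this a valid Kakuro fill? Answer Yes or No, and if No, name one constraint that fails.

No — the across run A3–B3 sums to 2, not 3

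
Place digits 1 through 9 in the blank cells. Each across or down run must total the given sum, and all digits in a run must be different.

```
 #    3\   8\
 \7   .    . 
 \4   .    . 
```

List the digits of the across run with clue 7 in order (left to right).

4 in 2 cells must be {1,3}; 3 in 2 cells must be {1,2}.
The 4 across and the 3 down share only 1, so R2C1 = 1.
R2C2 = 4 − 1 = 3 completes the 4 across.
R1C1 = 3 − 1 = 2 completes the 3 down.
R1C2 = 7 − 2 = 5 completes the 7 across.

2 5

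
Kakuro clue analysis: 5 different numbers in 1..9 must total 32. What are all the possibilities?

{2,6,7,8,9}; {3,5,7,8,9}; {4,5,6,8,9}

5 distinct digits from 1–9 sum between 15 and 35.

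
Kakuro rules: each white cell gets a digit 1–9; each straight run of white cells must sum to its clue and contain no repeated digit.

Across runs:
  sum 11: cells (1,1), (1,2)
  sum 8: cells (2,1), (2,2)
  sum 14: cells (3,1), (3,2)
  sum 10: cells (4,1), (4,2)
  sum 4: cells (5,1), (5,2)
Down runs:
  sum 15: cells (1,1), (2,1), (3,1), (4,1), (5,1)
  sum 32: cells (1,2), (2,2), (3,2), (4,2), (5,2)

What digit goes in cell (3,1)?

5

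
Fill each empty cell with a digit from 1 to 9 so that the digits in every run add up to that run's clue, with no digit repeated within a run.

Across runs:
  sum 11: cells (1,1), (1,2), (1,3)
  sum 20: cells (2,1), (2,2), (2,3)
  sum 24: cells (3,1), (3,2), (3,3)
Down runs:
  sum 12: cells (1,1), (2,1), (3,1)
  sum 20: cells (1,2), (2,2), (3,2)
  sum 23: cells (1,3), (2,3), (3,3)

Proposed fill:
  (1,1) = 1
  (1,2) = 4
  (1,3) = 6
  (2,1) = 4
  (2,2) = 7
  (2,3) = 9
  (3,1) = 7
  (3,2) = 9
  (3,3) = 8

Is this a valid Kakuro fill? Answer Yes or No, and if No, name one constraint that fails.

Across: 1+4+6=11; 4+7+9=20; 7+9+8=24. Down: 1+4+7=12; 4+7+9=20; 6+9+8=23. No digit repeats within any run.

Yes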